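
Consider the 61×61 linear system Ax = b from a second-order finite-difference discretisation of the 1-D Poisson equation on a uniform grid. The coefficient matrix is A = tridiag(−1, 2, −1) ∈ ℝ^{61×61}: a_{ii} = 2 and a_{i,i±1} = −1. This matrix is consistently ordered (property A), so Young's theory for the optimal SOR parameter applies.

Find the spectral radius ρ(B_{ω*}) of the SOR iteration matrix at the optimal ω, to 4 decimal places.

With n=61, ρ(Jacobi) = cos(π/62) = 0.9987.
root = sin(π/62) = 0.05065  (since 1−cos² = sin²).
ω* = 2/(1+0.05065) = 1.9036
ρ(B_{ω*}) = ω*−1 = 0.9036

ρ_SOR = 0.9036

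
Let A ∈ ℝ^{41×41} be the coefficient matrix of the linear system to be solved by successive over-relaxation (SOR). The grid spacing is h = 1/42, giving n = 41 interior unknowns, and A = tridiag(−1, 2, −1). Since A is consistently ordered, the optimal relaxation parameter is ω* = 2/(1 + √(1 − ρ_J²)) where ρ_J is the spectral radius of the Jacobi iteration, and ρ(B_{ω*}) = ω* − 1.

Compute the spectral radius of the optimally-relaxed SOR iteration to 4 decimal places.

ρ_SOR = 0.8609

½·tridiag(1,0,1) at n=41: λ_k = cos(kπ/42); max |λ| at k=1 ⇒ ρ_J = cos(π/42) ≈ 0.9972.
root = sin(π/42) = 0.07473  (since 1−cos² = sin²).
Then 2/(1+√(1−ρ_J²)) = 2/(1+0.07473); ω* = 2/1.07473 = 1.8609.
At ω = 1.8609 every |λ(B_ω)| = ω−1, so ρ_SOR = 0.8609.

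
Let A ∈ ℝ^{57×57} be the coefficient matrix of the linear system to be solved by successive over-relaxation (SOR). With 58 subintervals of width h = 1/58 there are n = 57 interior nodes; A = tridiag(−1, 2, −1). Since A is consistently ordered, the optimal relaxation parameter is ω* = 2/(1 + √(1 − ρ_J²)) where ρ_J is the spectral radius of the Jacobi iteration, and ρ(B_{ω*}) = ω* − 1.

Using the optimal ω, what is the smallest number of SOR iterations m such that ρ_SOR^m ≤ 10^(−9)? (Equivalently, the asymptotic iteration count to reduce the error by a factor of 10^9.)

m = 192

ρ_J = max_k |cos(kπ/58)| = cos(π/58) = 0.9985334
√(1−ρ_J²) simplifies to sin(π/58) = 0.0541389.
ω* = 2/(1 + 0.0541389) = 2/1.0541389 = 1.8972832.
ρ_SOR = ω* − 1 = 1.8972832 − 1 = 0.8972832.
ρ_SOR^m ≤ 10^(−9) ⇔ m ≥ 9·ln10/(−ln 0.8972832) = 20.7233/0.108384 = 191.203; m = ⌈191.203⌉ = 192.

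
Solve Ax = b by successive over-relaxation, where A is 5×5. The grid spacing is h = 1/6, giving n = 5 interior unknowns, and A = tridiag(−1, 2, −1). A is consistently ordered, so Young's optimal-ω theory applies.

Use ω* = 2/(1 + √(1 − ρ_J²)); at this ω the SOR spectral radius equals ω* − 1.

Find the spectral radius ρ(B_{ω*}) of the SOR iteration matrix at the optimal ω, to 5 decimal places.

n=5: λ(B_J) = 1 − λ(A)/2 = cos(kπ/6); k=1 gives ρ_J = 0.86603.
root = sin(π/6) = 0.500000  (since 1−cos² = sin²).
Then 2/(1+√(1−ρ_J²)) = 2/(1+0.500000); ω* = 2/1.500000 = 1.33333.
ρ_SOR = ω* − 1 = 1.33333 − 1 = 0.33333.

ρ_SOR = 0.33333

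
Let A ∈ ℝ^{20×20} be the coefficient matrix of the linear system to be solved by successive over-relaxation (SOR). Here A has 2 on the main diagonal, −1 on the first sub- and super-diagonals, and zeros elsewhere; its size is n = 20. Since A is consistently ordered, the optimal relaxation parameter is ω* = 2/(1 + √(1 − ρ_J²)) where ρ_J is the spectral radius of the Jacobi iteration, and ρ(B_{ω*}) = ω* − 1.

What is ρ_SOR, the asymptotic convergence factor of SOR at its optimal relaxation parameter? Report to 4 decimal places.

n=20: λ(B_J) = 1 − λ(A)/2 = cos(kπ/21); k=1 gives ρ_J = 0.9888.
√(1 − cos²(π/21)) = sin(π/21) ≈ 0.14904.
Then 2/(1+√(1−ρ_J²)) = 2/(1+0.14904); ω* = 2/1.14904 = 1.7406.
At ω = 1.7406 every |λ(B_ω)| = ω−1, so ρ_SOR = 0.7406.

ρ_SOR = 0.7406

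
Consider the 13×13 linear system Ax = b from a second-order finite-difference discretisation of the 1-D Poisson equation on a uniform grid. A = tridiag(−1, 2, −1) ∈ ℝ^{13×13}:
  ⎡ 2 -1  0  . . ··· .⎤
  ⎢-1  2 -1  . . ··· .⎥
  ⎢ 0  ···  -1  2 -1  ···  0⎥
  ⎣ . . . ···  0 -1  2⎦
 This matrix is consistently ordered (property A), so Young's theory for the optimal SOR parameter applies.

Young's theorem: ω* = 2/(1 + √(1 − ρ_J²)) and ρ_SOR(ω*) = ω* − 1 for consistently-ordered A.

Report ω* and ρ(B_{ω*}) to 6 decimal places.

With n=13, ρ(Jacobi) = cos(π/14) = 0.974928.
√(1−ρ_J²) = |sin(π/14)| = 0.2225209
ω* = 2 / (1 + 0.2225209) = 2 / 1.2225209 ≈ 1.635964.
and ρ(B_{ω*}) = 1.635964 − 1 = 0.635964.

ω* = 1.635964, ρ_SOR = 0.635964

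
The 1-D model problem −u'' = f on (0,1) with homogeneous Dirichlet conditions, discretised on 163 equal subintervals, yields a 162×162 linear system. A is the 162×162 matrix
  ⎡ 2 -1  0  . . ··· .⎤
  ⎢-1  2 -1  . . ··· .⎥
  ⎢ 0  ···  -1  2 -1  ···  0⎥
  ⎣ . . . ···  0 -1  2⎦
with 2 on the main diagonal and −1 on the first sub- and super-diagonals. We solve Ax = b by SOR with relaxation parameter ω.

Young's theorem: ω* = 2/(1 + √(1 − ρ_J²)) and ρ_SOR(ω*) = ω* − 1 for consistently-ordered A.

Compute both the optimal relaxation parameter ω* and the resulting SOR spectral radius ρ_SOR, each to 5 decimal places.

n=162: λ(B_J) = 1 − λ(A)/2 = cos(kπ/163); k=1 gives ρ_J = 0.99981.
1 − cos²(π/163) = sin²(π/163) ⇒ √(1−ρ_J²) = sin(π/163) = 0.019272.
Young: ω* = 2/(1+√(1−ρ_J²)) = 2/(1+0.019272) = 2/1.019272 = 1.96218.
and ρ(B_{ω*}) = 1.96218 − 1 = 0.96218.

ω* = 1.96218, ρ_SOR = 0.96218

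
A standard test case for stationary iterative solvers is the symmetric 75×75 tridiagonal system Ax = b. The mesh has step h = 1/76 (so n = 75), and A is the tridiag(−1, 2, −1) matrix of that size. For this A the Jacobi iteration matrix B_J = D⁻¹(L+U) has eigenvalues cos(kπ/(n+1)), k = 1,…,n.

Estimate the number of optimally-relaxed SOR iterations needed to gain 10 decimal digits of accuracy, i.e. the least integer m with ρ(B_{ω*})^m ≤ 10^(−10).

m = 279

With n=75, ρ(Jacobi) = cos(π/76) = 0.9991458.
√(1 − cos²(π/76)) = sin(π/76) ≈ 0.0413250.
Then 2/(1+√(1−ρ_J²)) = 2/(1+0.0413250); ω* = 2/1.0413250 = 1.9206300.
[ρ_SOR] ω* − 1 = 0.9206300.
(0.9206300)^m ≤ 10^{−10}  ⇒  m·ln(0.9206300) ≤ −10·ln10  ⇒  m ≥ 278.437  ⇒  m = 279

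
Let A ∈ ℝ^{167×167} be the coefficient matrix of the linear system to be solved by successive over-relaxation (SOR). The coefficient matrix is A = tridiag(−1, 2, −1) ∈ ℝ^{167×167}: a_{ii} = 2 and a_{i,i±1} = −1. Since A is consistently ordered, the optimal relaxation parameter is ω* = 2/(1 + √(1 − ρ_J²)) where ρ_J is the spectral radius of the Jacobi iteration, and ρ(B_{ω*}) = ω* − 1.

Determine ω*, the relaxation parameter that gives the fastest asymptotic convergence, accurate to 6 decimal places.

spectrum of D⁻¹(L+U) = {cos(kπ/168) : 1≤k≤167}; ρ_J = cos(π/168) = 0.999825.
1 − cos²(π/168) = sin²(π/168) ⇒ √(1−ρ_J²) = sin(π/168) = 0.0186989.
Then 2/(1+√(1−ρ_J²)) = 2/(1+0.0186989); ω* = 2/1.0186989 = 1.963289.
[ρ_SOR] ω* − 1 = 0.963289.

ω* = 1.963289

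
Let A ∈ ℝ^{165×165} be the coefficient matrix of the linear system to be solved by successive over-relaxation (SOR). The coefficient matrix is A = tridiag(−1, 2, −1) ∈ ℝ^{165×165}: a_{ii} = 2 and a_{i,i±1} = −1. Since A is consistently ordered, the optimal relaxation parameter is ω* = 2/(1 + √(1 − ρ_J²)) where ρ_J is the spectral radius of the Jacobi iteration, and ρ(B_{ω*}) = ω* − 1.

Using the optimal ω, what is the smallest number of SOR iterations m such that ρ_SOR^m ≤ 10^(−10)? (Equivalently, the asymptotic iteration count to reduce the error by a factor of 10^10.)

m = 609

ρ_J = max_k |cos(kπ/166)| = cos(π/166) = 0.9998209
√(1−ρ_J²) = |sin(π/166)| = 0.0189241
[ω*] 2 ÷ (1 + 0.0189241) = 2 ÷ 1.0189241 = 1.9628547.
Hence ρ(B_{ω*}) = 1.9628547 − 1 = 0.9628547.
10·ln10 = 23.0259; −ln(0.9628547) = 0.0378528; m = ⌈23.0259/0.0378528⌉ = ⌈608.301⌉ = 609.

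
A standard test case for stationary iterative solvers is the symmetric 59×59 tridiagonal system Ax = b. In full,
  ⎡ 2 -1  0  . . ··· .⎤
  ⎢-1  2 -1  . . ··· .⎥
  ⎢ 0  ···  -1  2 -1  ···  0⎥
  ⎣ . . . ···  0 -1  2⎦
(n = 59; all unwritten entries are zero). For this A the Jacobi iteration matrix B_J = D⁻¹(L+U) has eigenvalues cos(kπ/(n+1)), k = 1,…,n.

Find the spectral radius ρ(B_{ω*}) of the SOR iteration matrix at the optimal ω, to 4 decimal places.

ρ_SOR = 0.9005

n=59: λ(B_J) = 1 − λ(A)/2 = cos(kπ/60); k=1 gives ρ_J = 0.9986.
√(1−ρ_J²) simplifies to sin(π/60) = 0.05234.
So ω* = 2/1.05234 = 1.9005 (Young).
ρ(B_{ω*}) = ω*−1 = 0.9005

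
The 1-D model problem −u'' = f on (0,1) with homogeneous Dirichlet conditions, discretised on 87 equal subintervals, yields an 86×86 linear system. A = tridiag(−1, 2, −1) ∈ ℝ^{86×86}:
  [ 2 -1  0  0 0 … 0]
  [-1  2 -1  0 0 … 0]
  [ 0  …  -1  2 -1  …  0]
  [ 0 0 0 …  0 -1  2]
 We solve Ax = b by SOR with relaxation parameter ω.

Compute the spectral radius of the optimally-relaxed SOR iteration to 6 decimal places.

ρ_SOR = 0.930311

[ρ_J] n=86: ρ(B_J) = cos(π/(n+1)) = cos(π/87) = 0.999348.
√(1−ρ_J²) simplifies to sin(π/87) = 0.0361024.
Then 2/(1+√(1−ρ_J²)) = 2/(1+0.0361024); ω* = 2/1.0361024 = 1.930311.
ρ_SOR = ω* − 1 = 1.930311 − 1 = 0.930311.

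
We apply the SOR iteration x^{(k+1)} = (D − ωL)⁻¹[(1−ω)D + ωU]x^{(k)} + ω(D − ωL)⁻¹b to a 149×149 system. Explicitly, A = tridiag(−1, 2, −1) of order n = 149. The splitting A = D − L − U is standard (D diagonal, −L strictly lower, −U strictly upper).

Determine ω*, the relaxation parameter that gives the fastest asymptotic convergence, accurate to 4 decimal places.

[ρ_J] n=149: ρ(B_J) = cos(π/(n+1)) = cos(π/150) = 0.9998.
√(1−ρ_J²) = |sin(π/150)| = 0.02094
ω* = 2/(1 + 0.02094) = 2/1.02094 = 1.9590.
ρ(B_{ω*}) = ω*−1 = 0.9590

ω* = 1.9590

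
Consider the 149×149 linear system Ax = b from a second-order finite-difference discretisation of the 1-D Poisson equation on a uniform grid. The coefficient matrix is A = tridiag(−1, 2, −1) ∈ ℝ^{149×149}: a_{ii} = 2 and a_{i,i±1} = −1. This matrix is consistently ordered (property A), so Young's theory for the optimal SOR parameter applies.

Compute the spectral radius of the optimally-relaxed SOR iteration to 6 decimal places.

spectrum of D⁻¹(L+U) = {cos(kπ/150) : 1≤k≤149}; ρ_J = cos(π/150) = 0.999781.
√(1 − cos²(π/150)) = sin(π/150) ≈ 0.0209424.
[ω*] 2 ÷ (1 + 0.0209424) = 2 ÷ 1.0209424 = 1.958974.
[ρ_SOR] ω* − 1 = 0.958974.

ρ_SOR = 0.958974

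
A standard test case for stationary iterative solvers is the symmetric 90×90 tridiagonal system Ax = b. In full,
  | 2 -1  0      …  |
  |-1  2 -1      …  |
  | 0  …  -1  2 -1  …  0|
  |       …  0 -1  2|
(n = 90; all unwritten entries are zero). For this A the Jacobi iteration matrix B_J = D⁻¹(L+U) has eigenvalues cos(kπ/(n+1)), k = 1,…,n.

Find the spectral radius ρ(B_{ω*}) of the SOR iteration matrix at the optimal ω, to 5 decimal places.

[ρ_J] n=90: ρ(B_J) = cos(π/(n+1)) = cos(π/91) = 0.99940.
√(1−ρ_J²) simplifies to sin(π/91) = 0.034516.
Young: ω* = 2/(1+√(1−ρ_J²)) = 2/(1+0.034516) = 2/1.034516 = 1.93327.
At ω = 1.93327 every |λ(B_ω)| = ω−1, so ρ_SOR = 0.93327.

ρ_SOR = 0.93327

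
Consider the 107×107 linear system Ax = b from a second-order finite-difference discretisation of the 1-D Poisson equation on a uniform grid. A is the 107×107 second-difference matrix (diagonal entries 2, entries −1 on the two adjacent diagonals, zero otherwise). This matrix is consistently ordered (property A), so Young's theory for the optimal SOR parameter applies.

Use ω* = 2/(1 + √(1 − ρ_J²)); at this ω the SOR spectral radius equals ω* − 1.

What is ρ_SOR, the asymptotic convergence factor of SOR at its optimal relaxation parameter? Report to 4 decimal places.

ρ_SOR = 0.9435

[ρ_J] n=107: ρ(B_J) = cos(π/(n+1)) = cos(π/108) = 0.9996.
root = sin(π/108) = 0.02908  (since 1−cos² = sin²).
Young: ω* = 2/(1+√(1−ρ_J²)) = 2/(1+0.02908) = 2/1.02908 = 1.9435.
At ω = 1.9435 every |λ(B_ω)| = ω−1, so ρ_SOR = 0.9435.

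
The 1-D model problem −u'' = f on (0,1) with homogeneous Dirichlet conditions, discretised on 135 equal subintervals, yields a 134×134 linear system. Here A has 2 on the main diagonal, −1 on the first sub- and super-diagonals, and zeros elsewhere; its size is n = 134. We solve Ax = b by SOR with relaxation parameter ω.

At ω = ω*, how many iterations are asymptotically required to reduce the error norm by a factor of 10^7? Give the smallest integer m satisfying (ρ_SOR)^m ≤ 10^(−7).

spectrum of D⁻¹(L+U) = {cos(kπ/135) : 1≤k≤134}; ρ_J = cos(π/135) = 0.9997292.
√(1−ρ_J²) = |sin(π/135)| = 0.0232690
ω* = 2 / (1 + 0.0232690) = 2 / 1.0232690 ≈ 1.9545203.
At ω = 1.9545203 every |λ(B_ω)| = ω−1, so ρ_SOR = 0.9545203.
m ≥ 7·ln10 / (−ln 0.9545203) = 346.280; smallest integer m = 347.

m = 347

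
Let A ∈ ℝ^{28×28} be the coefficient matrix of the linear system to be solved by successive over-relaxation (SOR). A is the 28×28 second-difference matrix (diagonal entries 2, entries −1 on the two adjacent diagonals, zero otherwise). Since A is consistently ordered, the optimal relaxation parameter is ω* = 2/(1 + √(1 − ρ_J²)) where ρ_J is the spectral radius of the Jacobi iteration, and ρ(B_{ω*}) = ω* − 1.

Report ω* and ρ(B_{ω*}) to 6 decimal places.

½·tridiag(1,0,1) at n=28: λ_k = cos(kπ/29); max |λ| at k=1 ⇒ ρ_J = cos(π/29) ≈ 0.994138.
√(1 − cos²(π/29)) = sin(π/29) ≈ 0.1081190.
Then 2/(1+√(1−ρ_J²)) = 2/(1+0.1081190); ω* = 2/1.1081190 = 1.804860.
At ω = 1.804860 every |λ(B_ω)| = ω−1, so ρ_SOR = 0.804860.

ω* = 1.804860, ρ_SOR = 0.804860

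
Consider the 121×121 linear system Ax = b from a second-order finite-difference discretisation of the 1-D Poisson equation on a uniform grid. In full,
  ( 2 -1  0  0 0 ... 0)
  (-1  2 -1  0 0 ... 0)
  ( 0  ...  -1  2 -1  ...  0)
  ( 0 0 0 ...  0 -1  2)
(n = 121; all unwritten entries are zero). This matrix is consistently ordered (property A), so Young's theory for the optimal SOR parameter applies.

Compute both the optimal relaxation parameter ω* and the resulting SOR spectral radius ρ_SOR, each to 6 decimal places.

ω* = 1.949797, ρ_SOR = 0.949797

ρ_J = max_k |cos(kπ/122)| = cos(π/122) = 0.999668
1 − cos²(π/122) = sin²(π/122) ⇒ √(1−ρ_J²) = sin(π/122) = 0.0257479.
ω* = 2/(1+0.0257479) = 1.949797
and ρ(B_{ω*}) = 1.949797 − 1 = 0.949797.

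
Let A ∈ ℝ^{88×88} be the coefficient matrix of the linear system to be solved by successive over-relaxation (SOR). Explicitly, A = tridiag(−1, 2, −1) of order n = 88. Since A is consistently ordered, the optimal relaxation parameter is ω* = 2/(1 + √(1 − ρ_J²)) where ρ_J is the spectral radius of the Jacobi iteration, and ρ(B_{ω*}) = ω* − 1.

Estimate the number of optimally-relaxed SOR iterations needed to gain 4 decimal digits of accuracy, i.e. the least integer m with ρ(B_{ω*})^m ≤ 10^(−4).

m = 131

ρ_J = max_k |cos(kπ/89)| = cos(π/89) = 0.9993771
√(1−ρ_J²) simplifies to sin(π/89) = 0.0352915.
ω* = 2/(1 + 0.0352915) = 2/1.0352915 = 1.9318231.
Hence ρ(B_{ω*}) = 1.9318231 − 1 = 0.9318231.
4·ln10 = 9.21034; −ln(0.9318231) = 0.0706123; m = ⌈9.21034/0.0706123⌉ = ⌈130.435⌉ = 131.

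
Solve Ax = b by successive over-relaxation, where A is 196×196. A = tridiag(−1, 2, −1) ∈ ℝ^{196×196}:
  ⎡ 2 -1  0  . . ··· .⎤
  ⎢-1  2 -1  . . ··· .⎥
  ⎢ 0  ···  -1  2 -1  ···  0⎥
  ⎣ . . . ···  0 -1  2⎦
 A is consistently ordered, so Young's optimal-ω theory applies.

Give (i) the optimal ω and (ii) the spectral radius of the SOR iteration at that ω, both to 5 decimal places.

ω* = 1.96861, ρ_SOR = 0.96861

n=196: λ(B_J) = 1 − λ(A)/2 = cos(kπ/197); k=1 gives ρ_J = 0.99987.
1 − cos²(π/197) = sin²(π/197) ⇒ √(1−ρ_J²) = sin(π/197) = 0.015946.
So ω* = 2/1.015946 = 1.96861 (Young).
and ρ(B_{ω*}) = 1.96861 − 1 = 0.96861.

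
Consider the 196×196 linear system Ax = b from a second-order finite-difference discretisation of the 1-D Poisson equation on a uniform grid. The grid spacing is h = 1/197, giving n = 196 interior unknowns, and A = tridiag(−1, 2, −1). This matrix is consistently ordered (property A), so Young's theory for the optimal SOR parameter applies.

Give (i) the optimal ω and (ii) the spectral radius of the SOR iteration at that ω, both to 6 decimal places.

ω* = 1.968608, ρ_SOR = 0.968608

[ρ_J] n=196: ρ(B_J) = cos(π/(n+1)) = cos(π/197) = 0.999873.
1 − cos²(π/197) = sin²(π/197) ⇒ √(1−ρ_J²) = sin(π/197) = 0.0159465.
Then 2/(1+√(1−ρ_J²)) = 2/(1+0.0159465); ω* = 2/1.0159465 = 1.968608.
and ρ(B_{ω*}) = 1.968608 − 1 = 0.968608.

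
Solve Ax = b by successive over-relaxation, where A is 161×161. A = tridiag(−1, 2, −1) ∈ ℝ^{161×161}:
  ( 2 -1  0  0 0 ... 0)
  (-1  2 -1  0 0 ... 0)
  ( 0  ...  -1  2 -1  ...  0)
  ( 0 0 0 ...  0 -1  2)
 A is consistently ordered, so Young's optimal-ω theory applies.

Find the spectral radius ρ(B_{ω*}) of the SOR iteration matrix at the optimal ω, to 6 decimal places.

[ρ_J] n=161: ρ(B_J) = cos(π/(n+1)) = cos(π/162) = 0.999812.
√(1−ρ_J²) simplifies to sin(π/162) = 0.0193913.
Young: ω* = 2/(1+√(1−ρ_J²)) = 2/(1+0.0193913) = 2/1.0193913 = 1.961955.
At ω = 1.961955 every |λ(B_ω)| = ω−1, so ρ_SOR = 0.961955.

ρ_SOR = 0.961955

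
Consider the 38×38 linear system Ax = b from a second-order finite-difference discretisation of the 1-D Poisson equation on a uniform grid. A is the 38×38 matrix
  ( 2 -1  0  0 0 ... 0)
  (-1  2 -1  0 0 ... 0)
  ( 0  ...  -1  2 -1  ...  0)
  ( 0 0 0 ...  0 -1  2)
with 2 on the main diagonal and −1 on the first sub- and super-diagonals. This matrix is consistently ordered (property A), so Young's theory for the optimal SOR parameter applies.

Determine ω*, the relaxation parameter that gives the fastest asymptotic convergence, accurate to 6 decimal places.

With n=38, ρ(Jacobi) = cos(π/39) = 0.996757.
root = sin(π/39) = 0.0804666  (since 1−cos² = sin²).
ω* = 2/(1+0.0804666) = 1.851052
Hence ρ(B_{ω*}) = 1.851052 − 1 = 0.851052.

ω* = 1.851052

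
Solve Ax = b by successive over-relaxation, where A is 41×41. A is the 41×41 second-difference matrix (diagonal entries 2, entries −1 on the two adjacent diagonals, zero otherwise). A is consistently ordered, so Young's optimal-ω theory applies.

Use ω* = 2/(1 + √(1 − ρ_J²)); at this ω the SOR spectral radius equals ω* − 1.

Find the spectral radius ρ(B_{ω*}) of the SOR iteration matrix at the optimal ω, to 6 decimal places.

½·tridiag(1,0,1) at n=41: λ_k = cos(kπ/42); max |λ| at k=1 ⇒ ρ_J = cos(π/42) ≈ 0.997204.
root = sin(π/42) = 0.0747301  (since 1−cos² = sin²).
ω* = 2/(1 + 0.0747301) = 2/1.0747301 = 1.860932.
[ρ_SOR] ω* − 1 = 0.860932.

ρ_SOR = 0.860932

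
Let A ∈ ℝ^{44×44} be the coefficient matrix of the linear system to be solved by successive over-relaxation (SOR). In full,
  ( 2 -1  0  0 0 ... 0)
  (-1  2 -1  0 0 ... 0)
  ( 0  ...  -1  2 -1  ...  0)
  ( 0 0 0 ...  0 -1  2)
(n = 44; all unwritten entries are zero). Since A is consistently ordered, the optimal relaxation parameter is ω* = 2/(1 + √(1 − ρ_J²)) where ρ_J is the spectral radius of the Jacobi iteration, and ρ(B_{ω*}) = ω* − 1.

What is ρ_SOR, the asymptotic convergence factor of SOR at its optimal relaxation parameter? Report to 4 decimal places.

n=44: λ(B_J) = 1 − λ(A)/2 = cos(kπ/45); k=1 gives ρ_J = 0.9976.
√(1 − cos²(π/45)) = sin(π/45) ≈ 0.06976.
ω* = 2 / (1 + 0.06976) = 2 / 1.06976 ≈ 1.8696.
and ρ(B_{ω*}) = 1.8696 − 1 = 0.8696.

ρ_SOR = 0.8696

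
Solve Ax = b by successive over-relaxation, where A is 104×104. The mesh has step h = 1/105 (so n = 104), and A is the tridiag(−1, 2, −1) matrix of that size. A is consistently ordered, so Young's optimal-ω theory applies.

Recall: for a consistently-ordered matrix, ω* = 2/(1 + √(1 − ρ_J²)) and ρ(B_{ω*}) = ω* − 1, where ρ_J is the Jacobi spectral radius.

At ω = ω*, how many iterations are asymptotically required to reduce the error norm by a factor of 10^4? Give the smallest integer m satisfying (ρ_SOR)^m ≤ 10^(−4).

ρ_J = max_k |cos(kπ/105)| = cos(π/105) = 0.9995524
1 − cos²(π/105) = sin²(π/105) ⇒ √(1−ρ_J²) = sin(π/105) = 0.0299155.
ω* = 2/(1+0.0299155) = 1.9419069
ρ(B_{ω*}) = ω*−1 = 0.9419069
4·ln10 = 9.21034; −ln(0.9419069) = 0.0598488; m = ⌈9.21034/0.0598488⌉ = ⌈153.893⌉ = 154.

m = 154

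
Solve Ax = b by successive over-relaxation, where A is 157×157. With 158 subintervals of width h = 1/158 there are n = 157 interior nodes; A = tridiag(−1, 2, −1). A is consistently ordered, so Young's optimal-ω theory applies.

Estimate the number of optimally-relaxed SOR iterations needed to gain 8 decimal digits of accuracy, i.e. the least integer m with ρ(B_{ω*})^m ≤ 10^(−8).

m = 464

With n=157, ρ(Jacobi) = cos(π/158) = 0.9998023.
√(1−ρ_J²) = |sin(π/158)| = 0.0198822
ω* = 2/(1 + 0.0198822) = 2/1.0198822 = 1.9610108.
ρ_SOR = ω* − 1 ≈ 0.9610108.
(0.9610108)^m ≤ 10^{−8}  ⇒  m·ln(0.9610108) ≤ −8·ln10  ⇒  m ≥ 463.185  ⇒  m = 464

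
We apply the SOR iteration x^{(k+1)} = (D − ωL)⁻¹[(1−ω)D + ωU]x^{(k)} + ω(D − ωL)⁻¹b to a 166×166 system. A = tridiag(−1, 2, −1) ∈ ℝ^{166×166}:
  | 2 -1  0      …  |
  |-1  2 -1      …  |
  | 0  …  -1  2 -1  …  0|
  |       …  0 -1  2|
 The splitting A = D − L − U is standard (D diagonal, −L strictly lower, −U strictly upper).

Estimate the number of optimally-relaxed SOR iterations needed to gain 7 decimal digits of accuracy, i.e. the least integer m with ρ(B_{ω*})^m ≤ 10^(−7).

[ρ_J] n=166: ρ(B_J) = cos(π/(n+1)) = cos(π/167) = 0.9998231.
√(1−ρ_J²) simplifies to sin(π/167) = 0.0188108.
Then 2/(1+√(1−ρ_J²)) = 2/(1+0.0188108); ω* = 2/1.0188108 = 1.9630730.
ρ_SOR = ω* − 1 = 1.9630730 − 1 = 0.9630730.
ρ_SOR^m ≤ 10^(−7) ⇔ m ≥ 7·ln10/(−ln 0.9630730) = 16.1181/0.0376261 = 428.376; m = ⌈428.376⌉ = 429.

m = 429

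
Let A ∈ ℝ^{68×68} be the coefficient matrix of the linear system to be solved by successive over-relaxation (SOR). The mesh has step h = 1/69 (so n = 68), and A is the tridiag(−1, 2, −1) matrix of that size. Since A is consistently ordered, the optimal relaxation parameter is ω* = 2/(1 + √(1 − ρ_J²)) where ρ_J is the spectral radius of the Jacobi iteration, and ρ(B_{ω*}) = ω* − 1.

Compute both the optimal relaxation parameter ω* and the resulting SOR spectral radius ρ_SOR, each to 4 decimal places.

ω* = 1.9129, ρ_SOR = 0.9129

[ρ_J] n=68: ρ(B_J) = cos(π/(n+1)) = cos(π/69) = 0.9990.
√(1−ρ_J²) simplifies to sin(π/69) = 0.04551.
ω* = 2 / (1 + 0.04551) = 2 / 1.04551 ≈ 1.9129.
[ρ_SOR] ω* − 1 = 0.9129.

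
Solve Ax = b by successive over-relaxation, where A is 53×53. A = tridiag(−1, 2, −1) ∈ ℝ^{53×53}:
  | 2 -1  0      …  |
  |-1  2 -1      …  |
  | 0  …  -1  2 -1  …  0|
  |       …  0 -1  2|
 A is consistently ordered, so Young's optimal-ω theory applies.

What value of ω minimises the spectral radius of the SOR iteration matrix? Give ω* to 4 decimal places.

spectrum of D⁻¹(L+U) = {cos(kπ/54) : 1≤k≤53}; ρ_J = cos(π/54) = 0.9983.
√(1−ρ_J²) simplifies to sin(π/54) = 0.05814.
[ω*] 2 ÷ (1 + 0.05814) = 2 ÷ 1.05814 = 1.8901.
ρ_SOR = ω* − 1 ≈ 0.8901.

ω* = 1.8901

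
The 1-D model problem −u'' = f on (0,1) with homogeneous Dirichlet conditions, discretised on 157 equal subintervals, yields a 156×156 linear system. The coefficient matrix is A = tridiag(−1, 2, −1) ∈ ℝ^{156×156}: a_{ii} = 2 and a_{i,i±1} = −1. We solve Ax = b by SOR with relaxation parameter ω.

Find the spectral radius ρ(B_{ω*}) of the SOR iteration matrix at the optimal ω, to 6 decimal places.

With n=156, ρ(Jacobi) = cos(π/157) = 0.999800.
root = sin(π/157) = 0.0200088  (since 1−cos² = sin²).
ω* = 2/(1 + 0.0200088) = 2/1.0200088 = 1.960767.
ρ_SOR = ω* − 1 ≈ 0.960767.

ρ_SOR = 0.960767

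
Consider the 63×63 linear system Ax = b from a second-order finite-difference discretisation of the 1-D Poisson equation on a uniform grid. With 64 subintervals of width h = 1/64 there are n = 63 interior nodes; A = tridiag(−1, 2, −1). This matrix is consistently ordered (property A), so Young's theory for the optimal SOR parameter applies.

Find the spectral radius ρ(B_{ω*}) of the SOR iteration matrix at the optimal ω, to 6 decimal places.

½·tridiag(1,0,1) at n=63: λ_k = cos(kπ/64); max |λ| at k=1 ⇒ ρ_J = cos(π/64) ≈ 0.998795.
1 − cos²(π/64) = sin²(π/64) ⇒ √(1−ρ_J²) = sin(π/64) = 0.0490677.
ω* = 2/(1 + 0.0490677) = 2/1.0490677 = 1.906455.
and ρ(B_{ω*}) = 1.906455 − 1 = 0.906455.

ρ_SOR = 0.906455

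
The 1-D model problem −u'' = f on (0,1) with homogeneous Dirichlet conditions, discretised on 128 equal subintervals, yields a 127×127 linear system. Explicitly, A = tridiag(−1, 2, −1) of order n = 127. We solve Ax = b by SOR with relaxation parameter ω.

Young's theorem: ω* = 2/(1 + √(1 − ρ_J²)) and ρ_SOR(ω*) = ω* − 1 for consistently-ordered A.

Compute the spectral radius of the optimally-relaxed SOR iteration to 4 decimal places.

½·tridiag(1,0,1) at n=127: λ_k = cos(kπ/128); max |λ| at k=1 ⇒ ρ_J = cos(π/128) ≈ 0.9997.
√(1−ρ_J²) simplifies to sin(π/128) = 0.02454.
Young: ω* = 2/(1+√(1−ρ_J²)) = 2/(1+0.02454) = 2/1.02454 = 1.9521.
At ω = 1.9521 every |λ(B_ω)| = ω−1, so ρ_SOR = 0.9521.

ρ_SOR = 0.9521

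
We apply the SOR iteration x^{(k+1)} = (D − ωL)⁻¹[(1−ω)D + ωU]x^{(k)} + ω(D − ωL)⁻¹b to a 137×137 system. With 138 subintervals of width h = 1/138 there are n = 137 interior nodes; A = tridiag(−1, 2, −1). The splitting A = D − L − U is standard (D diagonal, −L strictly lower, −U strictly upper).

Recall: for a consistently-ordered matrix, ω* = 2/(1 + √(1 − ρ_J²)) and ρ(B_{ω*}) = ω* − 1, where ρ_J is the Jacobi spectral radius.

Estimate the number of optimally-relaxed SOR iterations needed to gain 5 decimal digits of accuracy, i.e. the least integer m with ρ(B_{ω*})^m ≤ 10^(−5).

spectrum of D⁻¹(L+U) = {cos(kπ/138) : 1≤k≤137}; ρ_J = cos(π/138) = 0.9997409.
√(1 − cos²(π/138)) = sin(π/138) ≈ 0.0227632.
ω* = 2/(1+0.0227632) = 1.9554869
At ω = 1.9554869 every |λ(B_ω)| = ω−1, so ρ_SOR = 0.9554869.
5·ln10 = 11.5129; −ln(0.9554869) = 0.0455342; m = ⌈11.5129/0.0455342⌉ = ⌈252.841⌉ = 253.

m = 253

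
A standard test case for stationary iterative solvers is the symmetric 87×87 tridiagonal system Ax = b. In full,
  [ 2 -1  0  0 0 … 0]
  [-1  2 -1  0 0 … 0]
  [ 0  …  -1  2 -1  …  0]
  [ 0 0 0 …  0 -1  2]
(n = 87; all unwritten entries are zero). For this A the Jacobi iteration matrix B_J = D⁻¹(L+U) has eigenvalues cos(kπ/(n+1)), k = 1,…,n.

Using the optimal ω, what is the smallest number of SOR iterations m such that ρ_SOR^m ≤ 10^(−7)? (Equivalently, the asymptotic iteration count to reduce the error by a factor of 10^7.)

B_J for the 87×87 system has eigenvalues cos(kπ/88); ρ_J = cos(π/88) = 0.9993628.
1 − cos²(π/88) = sin²(π/88) ⇒ √(1−ρ_J²) = sin(π/88) = 0.0356923.
Young: ω* = 2/(1+√(1−ρ_J²)) = 2/(1+0.0356923) = 2/1.0356923 = 1.9310755.
ρ_SOR = ω* − 1 = 1.9310755 − 1 = 0.9310755.
7·ln10 = 16.1181; −ln(0.9310755) = 0.0714149; m = ⌈16.1181/0.0714149⌉ = ⌈225.697⌉ = 226.

m = 226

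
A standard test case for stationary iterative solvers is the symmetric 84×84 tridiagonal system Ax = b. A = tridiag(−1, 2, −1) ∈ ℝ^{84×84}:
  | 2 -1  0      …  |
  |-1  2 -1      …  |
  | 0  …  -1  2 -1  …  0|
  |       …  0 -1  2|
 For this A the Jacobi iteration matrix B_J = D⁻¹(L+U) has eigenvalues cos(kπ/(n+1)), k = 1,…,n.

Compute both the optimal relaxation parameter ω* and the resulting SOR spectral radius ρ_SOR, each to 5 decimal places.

ω* = 1.92873, ρ_SOR = 0.92873

[ρ_J] n=84: ρ(B_J) = cos(π/(n+1)) = cos(π/85) = 0.99932.
√(1−ρ_J²) = |sin(π/85)| = 0.036951
Young: ω* = 2/(1+√(1−ρ_J²)) = 2/(1+0.036951) = 2/1.036951 = 1.92873.
ρ(B_{ω*}) = ω*−1 = 0.92873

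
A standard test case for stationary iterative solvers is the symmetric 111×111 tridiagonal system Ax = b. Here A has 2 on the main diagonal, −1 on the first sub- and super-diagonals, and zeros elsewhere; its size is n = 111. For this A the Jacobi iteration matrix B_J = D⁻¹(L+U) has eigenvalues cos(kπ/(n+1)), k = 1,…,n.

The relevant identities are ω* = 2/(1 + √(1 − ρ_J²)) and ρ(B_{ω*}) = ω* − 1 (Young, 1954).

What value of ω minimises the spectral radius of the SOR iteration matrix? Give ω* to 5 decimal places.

B_J for the 111×111 system has eigenvalues cos(kπ/112); ρ_J = cos(π/112) = 0.99961.
√(1−ρ_J²) = |sin(π/112)| = 0.028046
ω* = 2/(1 + 0.028046) = 2/1.028046 = 1.94544.
ρ_SOR = ω* − 1 ≈ 0.94544.

ω* = 1.94544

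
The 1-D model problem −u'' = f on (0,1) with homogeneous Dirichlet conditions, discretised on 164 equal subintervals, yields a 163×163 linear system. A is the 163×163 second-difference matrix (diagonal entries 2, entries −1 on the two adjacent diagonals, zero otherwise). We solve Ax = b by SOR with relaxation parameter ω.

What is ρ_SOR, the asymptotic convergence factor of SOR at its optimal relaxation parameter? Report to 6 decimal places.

ρ_SOR = 0.962410

With n=163, ρ(Jacobi) = cos(π/164) = 0.999817.
root = sin(π/164) = 0.0191549  (since 1−cos² = sin²).
[ω*] 2 ÷ (1 + 0.0191549) = 2 ÷ 1.0191549 = 1.962410.
and ρ(B_{ω*}) = 1.962410 − 1 = 0.962410.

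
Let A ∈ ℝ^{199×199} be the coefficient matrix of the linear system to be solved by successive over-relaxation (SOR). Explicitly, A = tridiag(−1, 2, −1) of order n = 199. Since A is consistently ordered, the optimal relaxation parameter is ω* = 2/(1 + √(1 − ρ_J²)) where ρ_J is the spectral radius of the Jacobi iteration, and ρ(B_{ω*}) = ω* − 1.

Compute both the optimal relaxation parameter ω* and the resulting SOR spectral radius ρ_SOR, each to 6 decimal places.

ω* = 1.969071, ρ_SOR = 0.969071

spectrum of D⁻¹(L+U) = {cos(kπ/200) : 1≤k≤199}; ρ_J = cos(π/200) = 0.999877.
√(1−ρ_J²) simplifies to sin(π/200) = 0.0157073.
[ω*] 2 ÷ (1 + 0.0157073) = 2 ÷ 1.0157073 = 1.969071.
ρ_SOR = ω* − 1 ≈ 0.969071.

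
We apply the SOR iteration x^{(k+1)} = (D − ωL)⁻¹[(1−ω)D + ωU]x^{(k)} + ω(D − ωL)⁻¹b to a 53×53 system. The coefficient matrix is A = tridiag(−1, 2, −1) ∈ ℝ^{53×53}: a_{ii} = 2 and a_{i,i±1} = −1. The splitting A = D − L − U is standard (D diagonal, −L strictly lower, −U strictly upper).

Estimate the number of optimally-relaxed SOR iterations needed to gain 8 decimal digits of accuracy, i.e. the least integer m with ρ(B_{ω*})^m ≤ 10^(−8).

m = 159

B_J for the 53×53 system has eigenvalues cos(kπ/54); ρ_J = cos(π/54) = 0.9983082.
root = sin(π/54) = 0.0581448  (since 1−cos² = sin²).
ω* = 2/(1 + 0.0581448) = 2/1.0581448 = 1.8901005.
ρ(B_{ω*}) = ω*−1 = 0.8901005
(0.8901005)^m ≤ 10^{−8}  ⇒  m·ln(0.8901005) ≤ −8·ln10  ⇒  m ≥ 158.225  ⇒  m = 159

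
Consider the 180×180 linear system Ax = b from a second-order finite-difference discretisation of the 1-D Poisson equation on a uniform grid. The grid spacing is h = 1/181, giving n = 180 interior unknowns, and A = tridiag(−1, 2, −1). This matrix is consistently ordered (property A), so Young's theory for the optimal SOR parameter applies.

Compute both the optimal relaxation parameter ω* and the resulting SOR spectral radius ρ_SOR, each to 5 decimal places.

ω* = 1.96588, ρ_SOR = 0.96588

B_J for the 180×180 system has eigenvalues cos(kπ/181); ρ_J = cos(π/181) = 0.99985.
1 − cos²(π/181) = sin²(π/181) ⇒ √(1−ρ_J²) = sin(π/181) = 0.017356.
Young: ω* = 2/(1+√(1−ρ_J²)) = 2/(1+0.017356) = 2/1.017356 = 1.96588.
At ω = 1.96588 every |λ(B_ω)| = ω−1, so ρ_SOR = 0.96588.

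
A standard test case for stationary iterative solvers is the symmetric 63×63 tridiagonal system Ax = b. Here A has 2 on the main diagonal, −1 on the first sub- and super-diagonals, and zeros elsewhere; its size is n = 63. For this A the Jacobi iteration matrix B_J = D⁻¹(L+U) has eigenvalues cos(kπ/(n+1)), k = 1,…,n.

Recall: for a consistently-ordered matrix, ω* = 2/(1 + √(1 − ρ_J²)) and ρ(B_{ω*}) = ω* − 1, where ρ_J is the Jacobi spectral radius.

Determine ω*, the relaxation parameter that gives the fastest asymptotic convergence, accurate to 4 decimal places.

ρ_J = max_k |cos(kπ/64)| = cos(π/64) = 0.9988
root = sin(π/64) = 0.04907  (since 1−cos² = sin²).
ω* = 2/(1 + 0.04907) = 2/1.04907 = 1.9065.
At ω = 1.9065 every |λ(B_ω)| = ω−1, so ρ_SOR = 0.9065.

ω* = 1.9065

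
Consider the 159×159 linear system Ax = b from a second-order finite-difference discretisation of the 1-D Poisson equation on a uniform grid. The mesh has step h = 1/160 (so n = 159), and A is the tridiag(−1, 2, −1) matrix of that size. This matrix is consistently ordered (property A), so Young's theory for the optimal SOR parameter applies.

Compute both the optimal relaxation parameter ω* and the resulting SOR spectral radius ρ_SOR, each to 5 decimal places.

½·tridiag(1,0,1) at n=159: λ_k = cos(kπ/160); max |λ| at k=1 ⇒ ρ_J = cos(π/160) ≈ 0.99981.
√(1 − cos²(π/160)) = sin(π/160) ≈ 0.019634.
Young: ω* = 2/(1+√(1−ρ_J²)) = 2/(1+0.019634) = 2/1.019634 = 1.96149.
ρ_SOR = ω* − 1 ≈ 0.96149.

ω* = 1.96149, ρ_SOR = 0.96149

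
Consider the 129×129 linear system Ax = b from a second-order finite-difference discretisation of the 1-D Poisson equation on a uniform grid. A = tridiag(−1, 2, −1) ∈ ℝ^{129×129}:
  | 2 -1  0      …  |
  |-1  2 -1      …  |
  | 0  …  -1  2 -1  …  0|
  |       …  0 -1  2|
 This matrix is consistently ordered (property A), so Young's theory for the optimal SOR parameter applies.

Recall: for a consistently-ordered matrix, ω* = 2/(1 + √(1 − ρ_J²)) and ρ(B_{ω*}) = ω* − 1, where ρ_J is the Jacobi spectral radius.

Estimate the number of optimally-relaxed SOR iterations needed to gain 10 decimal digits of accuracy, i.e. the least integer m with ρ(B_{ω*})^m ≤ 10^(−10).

m = 477

B_J for the 129×129 system has eigenvalues cos(kπ/130); ρ_J = cos(π/130) = 0.9997080.
root = sin(π/130) = 0.0241637  (since 1−cos² = sin²).
[ω*] 2 ÷ (1 + 0.0241637) = 2 ÷ 1.0241637 = 1.9528128.
ρ_SOR = ω* − 1 ≈ 0.9528128.
For 10 digits: m = 10·ln10 / (−ln 0.9528128) = 23.0259/0.0483368 = 476.364; round up → m = 477.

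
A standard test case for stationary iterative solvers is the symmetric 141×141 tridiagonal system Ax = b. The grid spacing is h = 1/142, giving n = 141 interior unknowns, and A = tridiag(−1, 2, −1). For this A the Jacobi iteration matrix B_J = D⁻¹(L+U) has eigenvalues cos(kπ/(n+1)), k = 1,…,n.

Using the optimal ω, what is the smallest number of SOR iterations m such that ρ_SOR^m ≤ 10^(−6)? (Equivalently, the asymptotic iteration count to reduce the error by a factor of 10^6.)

m = 313

[ρ_J] n=141: ρ(B_J) = cos(π/(n+1)) = cos(π/142) = 0.9997553.
√(1 − cos²(π/142)) = sin(π/142) ≈ 0.0221221.
ω* = 2 / (1 + 0.0221221) = 2 / 1.0221221 ≈ 1.9567134.
[ρ_SOR] ω* − 1 = 0.9567134.
ρ_SOR^m ≤ 10^(−6) ⇔ m ≥ 6·ln10/(−ln 0.9567134) = 13.8155/0.0442514 = 312.205; m = ⌈312.205⌉ = 313.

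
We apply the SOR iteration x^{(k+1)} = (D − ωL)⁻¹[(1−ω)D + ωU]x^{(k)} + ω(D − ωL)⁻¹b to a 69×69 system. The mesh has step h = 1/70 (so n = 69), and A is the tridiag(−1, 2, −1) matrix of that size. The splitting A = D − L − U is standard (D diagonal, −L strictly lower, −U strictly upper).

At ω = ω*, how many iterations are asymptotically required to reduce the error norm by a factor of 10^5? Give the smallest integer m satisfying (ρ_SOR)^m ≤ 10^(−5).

B_J for the 69×69 system has eigenvalues cos(kπ/70); ρ_J = cos(π/70) = 0.9989931.
root = sin(π/70) = 0.0448648  (since 1−cos² = sin²).
[ω*] 2 ÷ (1 + 0.0448648) = 2 ÷ 1.0448648 = 1.9141232.
ρ(B_{ω*}) = ω*−1 = 0.9141232
ρ_SOR^m ≤ 10^(−5) ⇔ m ≥ 5·ln10/(−ln 0.9141232) = 11.5129/0.0897899 = 128.220; m = ⌈128.220⌉ = 129.

m = 129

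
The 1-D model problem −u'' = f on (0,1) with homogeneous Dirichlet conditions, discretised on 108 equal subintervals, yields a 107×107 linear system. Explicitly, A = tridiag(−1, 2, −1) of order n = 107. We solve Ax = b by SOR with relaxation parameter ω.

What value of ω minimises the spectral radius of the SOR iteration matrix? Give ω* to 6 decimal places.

ω* = 1.943475

½·tridiag(1,0,1) at n=107: λ_k = cos(kπ/108); max |λ| at k=1 ⇒ ρ_J = cos(π/108) ≈ 0.999577.
root = sin(π/108) = 0.0290847  (since 1−cos² = sin²).
Then 2/(1+√(1−ρ_J²)) = 2/(1+0.0290847); ω* = 2/1.0290847 = 1.943475.
and ρ(B_{ω*}) = 1.943475 − 1 = 0.943475.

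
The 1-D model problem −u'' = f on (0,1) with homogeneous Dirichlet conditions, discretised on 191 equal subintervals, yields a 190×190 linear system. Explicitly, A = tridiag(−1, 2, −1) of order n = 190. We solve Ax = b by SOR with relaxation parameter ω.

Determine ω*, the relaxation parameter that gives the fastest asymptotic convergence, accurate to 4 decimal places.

ω* = 1.9676

[ρ_J] n=190: ρ(B_J) = cos(π/(n+1)) = cos(π/191) = 0.9999.
root = sin(π/191) = 0.01645  (since 1−cos² = sin²).
ω* = 2/(1 + 0.01645) = 2/1.01645 = 1.9676.
ρ(B_{ω*}) = ω*−1 = 0.9676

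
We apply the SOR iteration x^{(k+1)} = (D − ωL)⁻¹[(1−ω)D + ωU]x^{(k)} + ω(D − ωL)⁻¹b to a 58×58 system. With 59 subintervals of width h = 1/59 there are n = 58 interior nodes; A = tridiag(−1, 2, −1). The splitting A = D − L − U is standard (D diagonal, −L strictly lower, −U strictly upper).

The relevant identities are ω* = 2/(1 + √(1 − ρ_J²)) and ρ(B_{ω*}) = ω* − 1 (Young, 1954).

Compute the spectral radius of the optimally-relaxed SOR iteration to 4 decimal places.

ρ_SOR = 0.8989

With n=58, ρ(Jacobi) = cos(π/59) = 0.9986.
√(1−ρ_J²) = |sin(π/59)| = 0.05322
ω* = 2 / (1 + 0.05322) = 2 / 1.05322 ≈ 1.8989.
ρ_SOR = ω* − 1 = 1.8989 − 1 = 0.8989.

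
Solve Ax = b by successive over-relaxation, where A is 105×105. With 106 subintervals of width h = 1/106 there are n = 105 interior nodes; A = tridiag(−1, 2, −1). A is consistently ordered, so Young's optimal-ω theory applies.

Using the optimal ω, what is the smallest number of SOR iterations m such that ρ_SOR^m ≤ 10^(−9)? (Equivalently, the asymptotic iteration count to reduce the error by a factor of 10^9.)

m = 350

[ρ_J] n=105: ρ(B_J) = cos(π/(n+1)) = cos(π/106) = 0.9995608.
√(1−ρ_J²) simplifies to sin(π/106) = 0.0296333.
So ω* = 2/1.0296333 = 1.9424391 (Young).
ρ(B_{ω*}) = ω*−1 = 0.9424391
(0.9424391)^m ≤ 10^{−9}  ⇒  m·ln(0.9424391) ≤ −9·ln10  ⇒  m ≥ 349.560  ⇒  m = 350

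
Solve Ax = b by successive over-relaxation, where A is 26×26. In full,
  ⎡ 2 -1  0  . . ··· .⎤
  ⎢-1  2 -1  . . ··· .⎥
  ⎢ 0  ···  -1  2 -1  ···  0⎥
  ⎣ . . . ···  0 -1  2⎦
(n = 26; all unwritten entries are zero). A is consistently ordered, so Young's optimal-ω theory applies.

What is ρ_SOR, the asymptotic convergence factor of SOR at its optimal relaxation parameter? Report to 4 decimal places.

B_J for the 26×26 system has eigenvalues cos(kπ/27); ρ_J = cos(π/27) = 0.9932.
√(1−ρ_J²) = |sin(π/27)| = 0.11609
[ω*] 2 ÷ (1 + 0.11609) = 2 ÷ 1.11609 = 1.7920.
ρ_SOR = ω* − 1 = 1.7920 − 1 = 0.7920.

ρ_SOR = 0.7920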